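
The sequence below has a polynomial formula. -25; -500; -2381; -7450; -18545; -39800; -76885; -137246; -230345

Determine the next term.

-367900

-475, -1881, -5069, -11095, -21255, -37085, -60361, -93099
-1406, -3188, -6026, -10160, -15830, -23276, -32738
-1782, -2838, -4134, -5670, -7446, -9462
-1056, -1296, -1536, -1776, -2016
-240, -240, -240, -240
Constant fifth difference = -240, so extend:
-2016 − 240 = -2256;  -9462 − 2256 = -11718;  -32738 − 11718 = -44456;  -93099 − 44456 = -137555;  -230345 − 137555 = -367900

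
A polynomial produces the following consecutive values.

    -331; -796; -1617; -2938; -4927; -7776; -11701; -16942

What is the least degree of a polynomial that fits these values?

D1: -465, -821, -1321, -1989, -2849, -3925, -5241
D2: -356, -500, -668, -860, -1076, -1316
D3: -144, -168, -192, -216, -240
D4: -24, -24, -24, -24
The fourth differences are constant, so the polynomial has degree 4.

4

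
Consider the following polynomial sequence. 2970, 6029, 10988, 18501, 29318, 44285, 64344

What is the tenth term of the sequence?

First differences: 3059, 4959, 7513, 10817, 14967, 20059
Second differences: 1900, 2554, 3304, 4150, 5092
Third differences: 654, 750, 846, 942
Fourth differences: 96, 96, 96
The fourth differences are constant (96).
942 + 96 = 1038;  5092 + 1038 = 6130;  20059 + 6130 = 26189;  64344 + 26189 = 90533
1038 + 96 = 1134;  6130 + 1134 = 7264;  26189 + 7264 = 33453;  90533 + 33453 = 123986
1134 + 96 = 1230;  7264 + 1230 = 8494;  33453 + 8494 = 41947;  123986 + 41947 = 165933

165933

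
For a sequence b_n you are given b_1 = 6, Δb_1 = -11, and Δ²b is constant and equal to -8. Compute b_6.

-129

Build the table forward from the leading diagonal:
Δ²: -8  -8  -8  -8  -8  -8
Δ: -11  -19  -27  -35  -43  -51
b: 6  -5  -24  -51  -86  -129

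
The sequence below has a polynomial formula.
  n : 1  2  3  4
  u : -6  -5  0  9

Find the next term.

22

Δ: 1, 5, 9
Δ²: 4, 4
Constant second difference = 4, so extend:
9 + 4 = 13;  9 + 13 = 22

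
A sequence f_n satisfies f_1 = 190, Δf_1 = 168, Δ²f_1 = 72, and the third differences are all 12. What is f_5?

1342

Build the table forward from the leading diagonal:
Third differences: 12  12  12  12  12
Second differences: 72  84  96  108  120
First differences: 168  240  324  420  528
f: 190  358  598  922  1342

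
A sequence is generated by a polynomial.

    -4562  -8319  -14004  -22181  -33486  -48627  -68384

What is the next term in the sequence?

-93609

First differences: -3757, -5685, -8177, -11305, -15141, -19757
Second differences: -1928, -2492, -3128, -3836, -4616
Third differences: -564, -636, -708, -780
Fourth differences: -72, -72, -72
Fourth differences constant at -72.
-780 − 72 = -852;  -4616 − 852 = -5468;  -19757 − 5468 = -25225;  -68384 − 25225 = -93609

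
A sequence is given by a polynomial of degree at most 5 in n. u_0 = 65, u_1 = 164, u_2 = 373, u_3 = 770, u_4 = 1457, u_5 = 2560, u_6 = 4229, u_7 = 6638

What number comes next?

Δ: 99, 209, 397, 687, 1103, 1669, 2409
Δ²: 110, 188, 290, 416, 566, 740
Δ³: 78, 102, 126, 150, 174
Δ⁴: 24, 24, 24, 24
Fourth differences constant at 24.
174 + 24 = 198;  740 + 198 = 938;  2409 + 938 = 3347;  6638 + 3347 = 9985

9985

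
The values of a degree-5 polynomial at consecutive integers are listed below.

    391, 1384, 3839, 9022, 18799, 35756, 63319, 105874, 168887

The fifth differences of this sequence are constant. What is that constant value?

120

First differences: 993, 2455, 5183, 9777, 16957, 27563, 42555, 63013
Second differences: 1462, 2728, 4594, 7180, 10606, 14992, 20458
Third differences: 1266, 1866, 2586, 3426, 4386, 5466
Fourth differences: 600, 720, 840, 960, 1080
Fifth differences: 120, 120, 120, 120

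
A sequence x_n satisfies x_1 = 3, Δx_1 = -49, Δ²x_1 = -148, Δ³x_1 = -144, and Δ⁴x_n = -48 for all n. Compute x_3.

-243

Build the table forward from the leading diagonal:
Fourth differences: -48, -48, -48
Third differences: -144, -192, -240
Second differences: -148, -292, -484
First differences: -49, -197, -489
x: 3, -46, -243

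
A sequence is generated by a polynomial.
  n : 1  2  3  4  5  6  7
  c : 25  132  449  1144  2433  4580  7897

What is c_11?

107, 317, 695, 1289, 2147, 3317
210, 378, 594, 858, 1170
168, 216, 264, 312
48, 48, 48
The fourth differences are constant (48).
312 + 48 = 360;  1170 + 360 = 1530;  3317 + 1530 = 4847;  7897 + 4847 = 12744
360 + 48 = 408;  1530 + 408 = 1938;  4847 + 1938 = 6785;  12744 + 6785 = 19529
408 + 48 = 456;  1938 + 456 = 2394;  6785 + 2394 = 9179;  19529 + 9179 = 28708
456 + 48 = 504;  2394 + 504 = 2898;  9179 + 2898 = 12077;  28708 + 12077 = 40785

40785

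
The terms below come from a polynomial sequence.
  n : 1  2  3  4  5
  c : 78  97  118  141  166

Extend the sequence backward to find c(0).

61

First differences: 19, 21, 23, 25
Second differences: 2, 2, 2
The second differences are constant at 2.
Work back: 19 − 2 = 17;  78 − 17 = 61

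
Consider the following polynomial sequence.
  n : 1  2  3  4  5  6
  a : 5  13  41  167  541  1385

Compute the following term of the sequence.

2993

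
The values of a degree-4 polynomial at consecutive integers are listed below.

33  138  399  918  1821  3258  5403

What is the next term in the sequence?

8454

D1: 105 , 261 , 519 , 903 , 1437 , 2145
D2: 156 , 258 , 384 , 534 , 708
D3: 102 , 126 , 150 , 174
D4: 24 , 24 , 24
The fourth differences are constant (24).
174 + 24 = 198;  708 + 198 = 906;  2145 + 906 = 3051;  5403 + 3051 = 8454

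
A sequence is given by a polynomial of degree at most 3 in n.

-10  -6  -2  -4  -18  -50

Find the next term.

First differences: 4, 4, -2, -14, -32
Second differences: 0, -6, -12, -18
Third differences: -6, -6, -6
Constant third difference = -6, so extend:
-18 − 6 = -24;  -32 − 24 = -56;  -50 − 56 = -106

-106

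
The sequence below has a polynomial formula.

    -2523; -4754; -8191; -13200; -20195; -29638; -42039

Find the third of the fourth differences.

First differences: -2231, -3437, -5009, -6995, -9443, -12401
Second differences: -1206, -1572, -1986, -2448, -2958
Third differences: -366, -414, -462, -510
Fourth differences: -48, -48, -48

-48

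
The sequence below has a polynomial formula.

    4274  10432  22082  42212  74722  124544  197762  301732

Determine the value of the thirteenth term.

1644482

Δ: 6158, 11650, 20130, 32510, 49822, 73218, 103970
Δ²: 5492, 8480, 12380, 17312, 23396, 30752
Δ³: 2988, 3900, 4932, 6084, 7356
Δ⁴: 912, 1032, 1152, 1272
Δ⁵: 120, 120, 120
The fifth differences are constant (120).
1272 + 120 = 1392;  7356 + 1392 = 8748;  30752 + 8748 = 39500;  103970 + 39500 = 143470;  301732 + 143470 = 445202
1392 + 120 = 1512;  8748 + 1512 = 10260;  39500 + 10260 = 49760;  143470 + 49760 = 193230;  445202 + 193230 = 638432
1512 + 120 = 1632;  10260 + 1632 = 11892;  49760 + 11892 = 61652;  193230 + 61652 = 254882;  638432 + 254882 = 893314
1632 + 120 = 1752;  11892 + 1752 = 13644;  61652 + 13644 = 75296;  254882 + 75296 = 330178;  893314 + 330178 = 1223492
1752 + 120 = 1872;  13644 + 1872 = 15516;  75296 + 15516 = 90812;  330178 + 90812 = 420990;  1223492 + 420990 = 1644482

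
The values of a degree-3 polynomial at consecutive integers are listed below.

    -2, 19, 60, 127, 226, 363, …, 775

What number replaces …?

Using the first 6 terms:
First differences: 21  41  67  99  137
Second differences: 20  26  32  38
Third differences: 6  6  6
Constant third difference = 6.
Extend forward: 38 + 6 = 44;  137 + 44 = 181;  363 + 181 = 544

544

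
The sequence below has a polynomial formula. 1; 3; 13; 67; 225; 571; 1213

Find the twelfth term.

14323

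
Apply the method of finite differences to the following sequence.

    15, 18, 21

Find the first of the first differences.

3

Δ: 3, 3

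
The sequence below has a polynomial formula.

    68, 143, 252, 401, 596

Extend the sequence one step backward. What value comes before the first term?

75, 109, 149, 195
34, 40, 46
6, 6
The third differences are constant at 6.
Work back: 34 − 6 = 28;  75 − 28 = 47;  68 − 47 = 21

21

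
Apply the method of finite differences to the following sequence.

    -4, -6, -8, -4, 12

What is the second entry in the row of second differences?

6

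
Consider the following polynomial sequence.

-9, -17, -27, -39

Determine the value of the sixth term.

Δ: -8 , -10 , -12
Δ²: -2 , -2
Second differences constant at -2.
-12 − 2 = -14;  -39 − 14 = -53
-14 − 2 = -16;  -53 − 16 = -69

-69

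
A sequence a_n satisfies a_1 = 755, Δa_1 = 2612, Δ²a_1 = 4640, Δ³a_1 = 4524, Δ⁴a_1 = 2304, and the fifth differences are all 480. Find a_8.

365539

Build the table forward from the leading diagonal:
D5: 480, 480, 480, 480, 480, 480, 480, 480
D4: 2304, 2784, 3264, 3744, 4224, 4704, 5184, 5664
D3: 4524, 6828, 9612, 12876, 16620, 20844, 25548, 30732
D2: 4640, 9164, 15992, 25604, 38480, 55100, 75944, 101492
D1: 2612, 7252, 16416, 32408, 58012, 96492, 151592, 227536
a: 755, 3367, 10619, 27035, 59443, 117455, 213947, 365539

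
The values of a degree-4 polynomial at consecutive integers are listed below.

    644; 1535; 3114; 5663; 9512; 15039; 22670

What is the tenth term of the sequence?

D1: 891, 1579, 2549, 3849, 5527, 7631
D2: 688, 970, 1300, 1678, 2104
D3: 282, 330, 378, 426
D4: 48, 48, 48
The fourth differences are constant (48).
426 + 48 = 474;  2104 + 474 = 2578;  7631 + 2578 = 10209;  22670 + 10209 = 32879
474 + 48 = 522;  2578 + 522 = 3100;  10209 + 3100 = 13309;  32879 + 13309 = 46188
522 + 48 = 570;  3100 + 570 = 3670;  13309 + 3670 = 16979;  46188 + 16979 = 63167

63167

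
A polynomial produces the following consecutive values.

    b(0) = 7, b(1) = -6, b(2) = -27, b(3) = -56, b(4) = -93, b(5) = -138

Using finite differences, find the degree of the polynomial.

2

Δ: -13, -21, -29, -37, -45
Δ²: -8, -8, -8, -8
The second differences are constant, so the polynomial has degree 2.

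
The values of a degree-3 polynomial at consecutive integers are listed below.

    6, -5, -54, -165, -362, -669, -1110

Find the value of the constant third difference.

D1: -11, -49, -111, -197, -307, -441
D2: -38, -62, -86, -110, -134
D3: -24, -24, -24, -24

-24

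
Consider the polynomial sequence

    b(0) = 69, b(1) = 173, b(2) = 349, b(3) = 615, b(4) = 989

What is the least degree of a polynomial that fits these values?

First differences: 104, 176, 266, 374
Second differences: 72, 90, 108
Third differences: 18, 18
The third differences are constant, so the polynomial has degree 3.

3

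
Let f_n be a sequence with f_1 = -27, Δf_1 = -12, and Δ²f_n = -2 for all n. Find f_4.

-69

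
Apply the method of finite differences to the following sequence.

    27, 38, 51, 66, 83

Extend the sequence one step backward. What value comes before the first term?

First differences: 11  13  15  17
Second differences: 2  2  2
The second differences are constant at 2.
Work back: 11 − 2 = 9;  27 − 9 = 18

18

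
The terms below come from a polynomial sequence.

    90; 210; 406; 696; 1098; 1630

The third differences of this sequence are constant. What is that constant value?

Δ: 120, 196, 290, 402, 532
Δ²: 76, 94, 112, 130
Δ³: 18, 18, 18

18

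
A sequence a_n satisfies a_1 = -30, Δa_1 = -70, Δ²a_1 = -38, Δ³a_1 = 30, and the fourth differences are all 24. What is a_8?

572

Build the table forward from the leading diagonal:
D4: 24  24  24  24  24  24  24  24
D3: 30  54  78  102  126  150  174  198
D2: -38  -8  46  124  226  352  502  676
D1: -70  -108  -116  -70  54  280  632  1134
a: -30  -100  -208  -324  -394  -340  -60  572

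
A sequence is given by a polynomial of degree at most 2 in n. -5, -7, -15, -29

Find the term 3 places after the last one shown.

-107

D1: -2, -8, -14
D2: -6, -6
Constant second difference = -6, so extend:
-14 − 6 = -20;  -29 − 20 = -49
-20 − 6 = -26;  -49 − 26 = -75
-26 − 6 = -32;  -75 − 32 = -107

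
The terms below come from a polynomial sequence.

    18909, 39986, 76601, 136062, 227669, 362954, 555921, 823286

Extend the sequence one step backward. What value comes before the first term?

7814

21077, 36615, 59461, 91607, 135285, 192967, 267365
15538, 22846, 32146, 43678, 57682, 74398
7308, 9300, 11532, 14004, 16716
1992, 2232, 2472, 2712
240, 240, 240
The fifth differences are constant at 240.
Work back: 1992 − 240 = 1752;  7308 − 1752 = 5556;  15538 − 5556 = 9982;  21077 − 9982 = 11095;  18909 − 11095 = 7814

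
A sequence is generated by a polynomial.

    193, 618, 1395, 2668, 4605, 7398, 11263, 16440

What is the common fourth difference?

Δ: 425, 777, 1273, 1937, 2793, 3865, 5177
Δ²: 352, 496, 664, 856, 1072, 1312
Δ³: 144, 168, 192, 216, 240
Δ⁴: 24, 24, 24, 24

24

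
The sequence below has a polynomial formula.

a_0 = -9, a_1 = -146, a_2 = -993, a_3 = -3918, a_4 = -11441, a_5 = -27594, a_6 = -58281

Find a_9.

-332226

-137 , -847 , -2925 , -7523 , -16153 , -30687
-710 , -2078 , -4598 , -8630 , -14534
-1368 , -2520 , -4032 , -5904
-1152 , -1512 , -1872
-360 , -360
Fifth differences constant at -360.
-1872 − 360 = -2232;  -5904 − 2232 = -8136;  -14534 − 8136 = -22670;  -30687 − 22670 = -53357;  -58281 − 53357 = -111638
-2232 − 360 = -2592;  -8136 − 2592 = -10728;  -22670 − 10728 = -33398;  -53357 − 33398 = -86755;  -111638 − 86755 = -198393
-2592 − 360 = -2952;  -10728 − 2952 = -13680;  -33398 − 13680 = -47078;  -86755 − 47078 = -133833;  -198393 − 133833 = -332226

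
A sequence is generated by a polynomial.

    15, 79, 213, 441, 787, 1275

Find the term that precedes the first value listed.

Δ: 64  134  228  346  488
Δ²: 70  94  118  142
Δ³: 24  24  24
The third differences are constant at 24.
Work back: 70 − 24 = 46;  64 − 46 = 18;  15 − 18 = -3

-3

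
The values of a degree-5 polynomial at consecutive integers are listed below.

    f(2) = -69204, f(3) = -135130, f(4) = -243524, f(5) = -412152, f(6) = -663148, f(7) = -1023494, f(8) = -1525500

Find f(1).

D1: -65926  -108394  -168628  -250996  -360346  -502006
D2: -42468  -60234  -82368  -109350  -141660
D3: -17766  -22134  -26982  -32310
D4: -4368  -4848  -5328
D5: -480  -480
The fifth differences are constant at -480.
Work back: -4368 + 480 = -3888;  -17766 + 3888 = -13878;  -42468 + 13878 = -28590;  -65926 + 28590 = -37336;  -69204 + 37336 = -31868

-31868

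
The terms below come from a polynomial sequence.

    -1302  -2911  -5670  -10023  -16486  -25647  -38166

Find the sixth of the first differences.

First differences: -1609, -2759, -4353, -6463, -9161, -12519
Second differences: -1150, -1594, -2110, -2698, -3358
Third differences: -444, -516, -588, -660
Fourth differences: -72, -72, -72

-12519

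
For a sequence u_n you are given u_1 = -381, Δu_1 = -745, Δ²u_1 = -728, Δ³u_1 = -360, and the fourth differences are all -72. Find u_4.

-5160

Build the table forward from the leading diagonal:
Δ⁴: -72, -72, -72, -72
Δ³: -360, -432, -504, -576
Δ²: -728, -1088, -1520, -2024
Δ: -745, -1473, -2561, -4081
u: -381, -1126, -2599, -5160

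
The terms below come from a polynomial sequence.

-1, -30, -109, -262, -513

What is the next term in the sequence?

-886

-29  -79  -153  -251
-50  -74  -98
-24  -24
The third differences are constant (-24).
-98 − 24 = -122;  -251 − 122 = -373;  -513 − 373 = -886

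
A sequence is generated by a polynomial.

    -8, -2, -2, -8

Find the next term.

6, 0, -6
-6, -6
Second differences constant at -6.
-6 − 6 = -12;  -8 − 12 = -20

-20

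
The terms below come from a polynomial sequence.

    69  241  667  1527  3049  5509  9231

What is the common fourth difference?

48

First differences: 172, 426, 860, 1522, 2460, 3722
Second differences: 254, 434, 662, 938, 1262
Third differences: 180, 228, 276, 324
Fourth differences: 48, 48, 48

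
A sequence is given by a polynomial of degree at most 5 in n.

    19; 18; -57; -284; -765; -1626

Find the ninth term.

-8109

Δ: -1, -75, -227, -481, -861
Δ²: -74, -152, -254, -380
Δ³: -78, -102, -126
Δ⁴: -24, -24
Constant fourth difference = -24, so extend:
-126 − 24 = -150;  -380 − 150 = -530;  -861 − 530 = -1391;  -1626 − 1391 = -3017
-150 − 24 = -174;  -530 − 174 = -704;  -1391 − 704 = -2095;  -3017 − 2095 = -5112
-174 − 24 = -198;  -704 − 198 = -902;  -2095 − 902 = -2997;  -5112 − 2997 = -8109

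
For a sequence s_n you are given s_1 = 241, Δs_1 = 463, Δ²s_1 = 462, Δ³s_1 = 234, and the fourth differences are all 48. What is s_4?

3250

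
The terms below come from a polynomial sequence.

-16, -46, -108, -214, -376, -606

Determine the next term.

-916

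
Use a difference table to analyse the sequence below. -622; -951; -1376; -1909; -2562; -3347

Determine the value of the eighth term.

-5361

D1: -329 , -425 , -533 , -653 , -785
D2: -96 , -108 , -120 , -132
D3: -12 , -12 , -12
The third differences are constant (-12).
-132 − 12 = -144;  -785 − 144 = -929;  -3347 − 929 = -4276
-144 − 12 = -156;  -929 − 156 = -1085;  -4276 − 1085 = -5361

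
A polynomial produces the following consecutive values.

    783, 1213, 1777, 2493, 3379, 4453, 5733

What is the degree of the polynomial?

Δ: 430, 564, 716, 886, 1074, 1280
Δ²: 134, 152, 170, 188, 206
Δ³: 18, 18, 18, 18
The third differences are constant, so the polynomial has degree 3.

3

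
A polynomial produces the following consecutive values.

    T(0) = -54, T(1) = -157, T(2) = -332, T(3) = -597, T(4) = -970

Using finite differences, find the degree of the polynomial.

3

Δ: -103, -175, -265, -373
Δ²: -72, -90, -108
Δ³: -18, -18
The third differences are constant, so the polynomial has degree 3.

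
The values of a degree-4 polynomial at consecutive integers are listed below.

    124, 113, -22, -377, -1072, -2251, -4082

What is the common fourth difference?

Δ: -11, -135, -355, -695, -1179, -1831
Δ²: -124, -220, -340, -484, -652
Δ³: -96, -120, -144, -168
Δ⁴: -24, -24, -24

-24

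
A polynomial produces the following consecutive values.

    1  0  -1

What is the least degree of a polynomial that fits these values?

1

-1, -1
The first differences are constant, so the polynomial has degree 1.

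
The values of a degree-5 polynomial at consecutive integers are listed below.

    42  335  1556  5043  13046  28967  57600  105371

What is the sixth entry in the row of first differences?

28633

D1: 293, 1221, 3487, 8003, 15921, 28633, 47771
D2: 928, 2266, 4516, 7918, 12712, 19138
D3: 1338, 2250, 3402, 4794, 6426
D4: 912, 1152, 1392, 1632
D5: 240, 240, 240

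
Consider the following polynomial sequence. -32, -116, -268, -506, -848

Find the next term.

-84 , -152 , -238 , -342
-68 , -86 , -104
-18 , -18
The third differences are constant (-18).
-104 − 18 = -122;  -342 − 122 = -464;  -848 − 464 = -1312

-1312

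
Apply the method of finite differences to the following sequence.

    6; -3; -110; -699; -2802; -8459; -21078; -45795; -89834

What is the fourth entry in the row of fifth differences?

-360

First differences: -9, -107, -589, -2103, -5657, -12619, -24717, -44039
Second differences: -98, -482, -1514, -3554, -6962, -12098, -19322
Third differences: -384, -1032, -2040, -3408, -5136, -7224
Fourth differences: -648, -1008, -1368, -1728, -2088
Fifth differences: -360, -360, -360, -360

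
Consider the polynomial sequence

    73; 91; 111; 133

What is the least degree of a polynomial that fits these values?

2

First differences: 18, 20, 22
Second differences: 2, 2
The second differences are constant, so the polynomial has degree 2.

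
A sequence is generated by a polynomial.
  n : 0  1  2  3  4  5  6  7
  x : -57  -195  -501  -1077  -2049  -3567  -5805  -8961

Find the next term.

D1: -138  -306  -576  -972  -1518  -2238  -3156
D2: -168  -270  -396  -546  -720  -918
D3: -102  -126  -150  -174  -198
D4: -24  -24  -24  -24
Fourth differences constant at -24.
-198 − 24 = -222;  -918 − 222 = -1140;  -3156 − 1140 = -4296;  -8961 − 4296 = -13257

-13257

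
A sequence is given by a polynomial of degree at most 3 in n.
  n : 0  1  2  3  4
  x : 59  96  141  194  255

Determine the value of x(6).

37  45  53  61
8  8  8
The second differences are constant (8).
61 + 8 = 69;  255 + 69 = 324
69 + 8 = 77;  324 + 77 = 401

401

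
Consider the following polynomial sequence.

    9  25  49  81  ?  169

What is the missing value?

121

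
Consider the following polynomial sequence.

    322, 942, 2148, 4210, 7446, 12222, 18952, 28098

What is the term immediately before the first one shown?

66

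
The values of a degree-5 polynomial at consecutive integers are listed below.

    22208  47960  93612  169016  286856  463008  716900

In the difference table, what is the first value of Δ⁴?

D1: 25752, 45652, 75404, 117840, 176152, 253892
D2: 19900, 29752, 42436, 58312, 77740
D3: 9852, 12684, 15876, 19428
D4: 2832, 3192, 3552
D5: 360, 360

2832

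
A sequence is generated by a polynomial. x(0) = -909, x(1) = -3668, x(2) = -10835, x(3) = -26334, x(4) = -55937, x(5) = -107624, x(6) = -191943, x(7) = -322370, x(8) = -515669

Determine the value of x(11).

-1697318

D1: -2759, -7167, -15499, -29603, -51687, -84319, -130427, -193299
D2: -4408, -8332, -14104, -22084, -32632, -46108, -62872
D3: -3924, -5772, -7980, -10548, -13476, -16764
D4: -1848, -2208, -2568, -2928, -3288
D5: -360, -360, -360, -360
The fifth differences are constant (-360).
-3288 − 360 = -3648;  -16764 − 3648 = -20412;  -62872 − 20412 = -83284;  -193299 − 83284 = -276583;  -515669 − 276583 = -792252
-3648 − 360 = -4008;  -20412 − 4008 = -24420;  -83284 − 24420 = -107704;  -276583 − 107704 = -384287;  -792252 − 384287 = -1176539
-4008 − 360 = -4368;  -24420 − 4368 = -28788;  -107704 − 28788 = -136492;  -384287 − 136492 = -520779;  -1176539 − 520779 = -1697318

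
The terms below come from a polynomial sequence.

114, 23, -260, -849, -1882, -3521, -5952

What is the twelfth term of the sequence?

Δ: -91, -283, -589, -1033, -1639, -2431
Δ²: -192, -306, -444, -606, -792
Δ³: -114, -138, -162, -186
Δ⁴: -24, -24, -24
Constant fourth difference = -24, so extend:
-186 − 24 = -210;  -792 − 210 = -1002;  -2431 − 1002 = -3433;  -5952 − 3433 = -9385
-210 − 24 = -234;  -1002 − 234 = -1236;  -3433 − 1236 = -4669;  -9385 − 4669 = -14054
-234 − 24 = -258;  -1236 − 258 = -1494;  -4669 − 1494 = -6163;  -14054 − 6163 = -20217
-258 − 24 = -282;  -1494 − 282 = -1776;  -6163 − 1776 = -7939;  -20217 − 7939 = -28156
-282 − 24 = -306;  -1776 − 306 = -2082;  -7939 − 2082 = -10021;  -28156 − 10021 = -38177

-38177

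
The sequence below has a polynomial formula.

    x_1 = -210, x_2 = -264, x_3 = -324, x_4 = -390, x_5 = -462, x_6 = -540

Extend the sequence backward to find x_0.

-162

-54  -60  -66  -72  -78
-6  -6  -6  -6
The second differences are constant at -6.
Work back: -54 + 6 = -48;  -210 + 48 = -162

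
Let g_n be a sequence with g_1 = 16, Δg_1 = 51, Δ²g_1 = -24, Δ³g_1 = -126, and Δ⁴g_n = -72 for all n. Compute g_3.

94

Build the table forward from the leading diagonal:
Δ⁴: -72  -72  -72
Δ³: -126  -198  -270
Δ²: -24  -150  -348
Δ: 51  27  -123
g: 16  67  94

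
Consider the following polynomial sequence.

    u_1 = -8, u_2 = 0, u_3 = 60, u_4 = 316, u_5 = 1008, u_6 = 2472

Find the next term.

5140

D1: 8 , 60 , 256 , 692 , 1464
D2: 52 , 196 , 436 , 772
D3: 144 , 240 , 336
D4: 96 , 96
The fourth differences are constant (96).
336 + 96 = 432;  772 + 432 = 1204;  1464 + 1204 = 2668;  2472 + 2668 = 5140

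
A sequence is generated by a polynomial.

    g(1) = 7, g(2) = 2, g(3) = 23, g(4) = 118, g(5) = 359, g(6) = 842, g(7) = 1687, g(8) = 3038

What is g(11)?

First differences: -5, 21, 95, 241, 483, 845, 1351
Second differences: 26, 74, 146, 242, 362, 506
Third differences: 48, 72, 96, 120, 144
Fourth differences: 24, 24, 24, 24
Fourth differences constant at 24.
144 + 24 = 168;  506 + 168 = 674;  1351 + 674 = 2025;  3038 + 2025 = 5063
168 + 24 = 192;  674 + 192 = 866;  2025 + 866 = 2891;  5063 + 2891 = 7954
192 + 24 = 216;  866 + 216 = 1082;  2891 + 1082 = 3973;  7954 + 3973 = 11927

11927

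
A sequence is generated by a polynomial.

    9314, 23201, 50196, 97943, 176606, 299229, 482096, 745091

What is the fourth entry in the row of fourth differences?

3600

D1: 13887, 26995, 47747, 78663, 122623, 182867, 262995
D2: 13108, 20752, 30916, 43960, 60244, 80128
D3: 7644, 10164, 13044, 16284, 19884
D4: 2520, 2880, 3240, 3600
D5: 360, 360, 360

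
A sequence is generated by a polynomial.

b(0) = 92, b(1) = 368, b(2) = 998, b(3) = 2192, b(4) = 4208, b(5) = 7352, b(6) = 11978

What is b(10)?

First differences: 276, 630, 1194, 2016, 3144, 4626
Second differences: 354, 564, 822, 1128, 1482
Third differences: 210, 258, 306, 354
Fourth differences: 48, 48, 48
Constant fourth difference = 48, so extend:
354 + 48 = 402;  1482 + 402 = 1884;  4626 + 1884 = 6510;  11978 + 6510 = 18488
402 + 48 = 450;  1884 + 450 = 2334;  6510 + 2334 = 8844;  18488 + 8844 = 27332
450 + 48 = 498;  2334 + 498 = 2832;  8844 + 2832 = 11676;  27332 + 11676 = 39008
498 + 48 = 546;  2832 + 546 = 3378;  11676 + 3378 = 15054;  39008 + 15054 = 54062

54062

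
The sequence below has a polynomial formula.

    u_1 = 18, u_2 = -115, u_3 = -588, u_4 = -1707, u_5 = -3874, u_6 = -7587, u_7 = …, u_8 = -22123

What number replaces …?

Using the first 6 terms:
D1: -133, -473, -1119, -2167, -3713
D2: -340, -646, -1048, -1546
D3: -306, -402, -498
D4: -96, -96
Constant fourth difference = -96.
Extend forward: -498 − 96 = -594;  -1546 − 594 = -2140;  -3713 − 2140 = -5853;  -7587 − 5853 = -13440

-13440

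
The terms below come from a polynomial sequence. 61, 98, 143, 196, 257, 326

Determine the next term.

37  45  53  61  69
8  8  8  8
Second differences constant at 8.
69 + 8 = 77;  326 + 77 = 403

403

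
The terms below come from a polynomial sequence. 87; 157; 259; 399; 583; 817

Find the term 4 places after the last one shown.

Δ: 70  102  140  184  234
Δ²: 32  38  44  50
Δ³: 6  6  6
The third differences are constant (6).
50 + 6 = 56;  234 + 56 = 290;  817 + 290 = 1107
56 + 6 = 62;  290 + 62 = 352;  1107 + 352 = 1459
62 + 6 = 68;  352 + 68 = 420;  1459 + 420 = 1879
68 + 6 = 74;  420 + 74 = 494;  1879 + 494 = 2373

2373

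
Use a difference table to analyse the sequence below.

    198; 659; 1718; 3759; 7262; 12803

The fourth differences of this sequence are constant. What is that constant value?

Δ: 461, 1059, 2041, 3503, 5541
Δ²: 598, 982, 1462, 2038
Δ³: 384, 480, 576
Δ⁴: 96, 96

96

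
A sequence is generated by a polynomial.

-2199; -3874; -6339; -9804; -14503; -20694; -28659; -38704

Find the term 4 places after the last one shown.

-1675, -2465, -3465, -4699, -6191, -7965, -10045
-790, -1000, -1234, -1492, -1774, -2080
-210, -234, -258, -282, -306
-24, -24, -24, -24
Fourth differences constant at -24.
-306 − 24 = -330;  -2080 − 330 = -2410;  -10045 − 2410 = -12455;  -38704 − 12455 = -51159
-330 − 24 = -354;  -2410 − 354 = -2764;  -12455 − 2764 = -15219;  -51159 − 15219 = -66378
-354 − 24 = -378;  -2764 − 378 = -3142;  -15219 − 3142 = -18361;  -66378 − 18361 = -84739
-378 − 24 = -402;  -3142 − 402 = -3544;  -18361 − 3544 = -21905;  -84739 − 21905 = -106644

-106644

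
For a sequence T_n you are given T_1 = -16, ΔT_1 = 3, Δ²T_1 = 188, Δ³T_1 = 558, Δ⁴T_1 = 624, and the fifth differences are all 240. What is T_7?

24782

Build the table forward from the leading diagonal:
Δ⁵: 240, 240, 240, 240, 240, 240, 240
Δ⁴: 624, 864, 1104, 1344, 1584, 1824, 2064
Δ³: 558, 1182, 2046, 3150, 4494, 6078, 7902
Δ²: 188, 746, 1928, 3974, 7124, 11618, 17696
Δ: 3, 191, 937, 2865, 6839, 13963, 25581
T: -16, -13, 178, 1115, 3980, 10819, 24782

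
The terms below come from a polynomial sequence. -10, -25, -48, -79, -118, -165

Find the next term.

Δ: -15 , -23 , -31 , -39 , -47
Δ²: -8 , -8 , -8 , -8
Constant second difference = -8, so extend:
-47 − 8 = -55;  -165 − 55 = -220

-220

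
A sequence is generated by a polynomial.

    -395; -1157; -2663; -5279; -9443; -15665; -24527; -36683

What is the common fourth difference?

-72

Δ: -762, -1506, -2616, -4164, -6222, -8862, -12156
Δ²: -744, -1110, -1548, -2058, -2640, -3294
Δ³: -366, -438, -510, -582, -654
Δ⁴: -72, -72, -72, -72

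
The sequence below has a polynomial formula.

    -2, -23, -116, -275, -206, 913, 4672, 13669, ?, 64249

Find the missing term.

31750

Using the first 8 terms:
-21  -93  -159  69  1119  3759  8997
-72  -66  228  1050  2640  5238
6  294  822  1590  2598
288  528  768  1008
240  240  240
Constant fifth difference = 240.
Extend forward: 1008 + 240 = 1248;  2598 + 1248 = 3846;  5238 + 3846 = 9084;  8997 + 9084 = 18081;  13669 + 18081 = 31750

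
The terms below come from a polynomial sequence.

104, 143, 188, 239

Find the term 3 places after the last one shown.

Δ: 39, 45, 51
Δ²: 6, 6
Second differences constant at 6.
51 + 6 = 57;  239 + 57 = 296
57 + 6 = 63;  296 + 63 = 359
63 + 6 = 69;  359 + 69 = 428

428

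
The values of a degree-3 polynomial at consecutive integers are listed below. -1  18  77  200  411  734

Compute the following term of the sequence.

1193

First differences: 19 , 59 , 123 , 211 , 323
Second differences: 40 , 64 , 88 , 112
Third differences: 24 , 24 , 24
Third differences constant at 24.
112 + 24 = 136;  323 + 136 = 459;  734 + 459 = 1193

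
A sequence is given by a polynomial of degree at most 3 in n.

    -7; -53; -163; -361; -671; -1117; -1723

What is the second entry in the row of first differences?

First differences: -46, -110, -198, -310, -446, -606
Second differences: -64, -88, -112, -136, -160
Third differences: -24, -24, -24, -24

-110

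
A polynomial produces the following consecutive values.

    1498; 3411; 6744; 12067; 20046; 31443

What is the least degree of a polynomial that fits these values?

First differences: 1913, 3333, 5323, 7979, 11397
Second differences: 1420, 1990, 2656, 3418
Third differences: 570, 666, 762
Fourth differences: 96, 96
The fourth differences are constant, so the polynomial has degree 4.

4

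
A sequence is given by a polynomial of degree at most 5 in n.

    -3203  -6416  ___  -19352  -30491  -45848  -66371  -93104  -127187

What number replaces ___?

-11579

Using the last 6 terms:
D1: -11139  -15357  -20523  -26733  -34083
D2: -4218  -5166  -6210  -7350
D3: -948  -1044  -1140
D4: -96  -96
Constant fourth difference = -96.
Extend backward: -948 + 96 = -852;  -4218 + 852 = -3366;  -11139 + 3366 = -7773;  -19352 + 7773 = -11579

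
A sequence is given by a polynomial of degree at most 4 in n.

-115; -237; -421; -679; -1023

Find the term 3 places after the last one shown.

-2691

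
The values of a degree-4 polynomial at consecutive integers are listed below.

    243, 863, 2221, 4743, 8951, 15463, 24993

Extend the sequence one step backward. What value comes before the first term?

First differences: 620  1358  2522  4208  6512  9530
Second differences: 738  1164  1686  2304  3018
Third differences: 426  522  618  714
Fourth differences: 96  96  96
The fourth differences are constant at 96.
Work back: 426 − 96 = 330;  738 − 330 = 408;  620 − 408 = 212;  243 − 212 = 31

31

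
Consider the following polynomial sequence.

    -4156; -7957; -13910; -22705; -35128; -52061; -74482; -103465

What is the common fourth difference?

Δ: -3801, -5953, -8795, -12423, -16933, -22421, -28983
Δ²: -2152, -2842, -3628, -4510, -5488, -6562
Δ³: -690, -786, -882, -978, -1074
Δ⁴: -96, -96, -96, -96

-96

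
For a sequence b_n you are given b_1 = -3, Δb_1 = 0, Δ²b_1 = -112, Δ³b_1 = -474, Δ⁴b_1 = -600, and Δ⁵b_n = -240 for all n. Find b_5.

-3171

Build the table forward from the leading diagonal:
Δ⁵: -240, -240, -240, -240, -240
Δ⁴: -600, -840, -1080, -1320, -1560
Δ³: -474, -1074, -1914, -2994, -4314
Δ²: -112, -586, -1660, -3574, -6568
Δ: 0, -112, -698, -2358, -5932
b: -3, -3, -115, -813, -3171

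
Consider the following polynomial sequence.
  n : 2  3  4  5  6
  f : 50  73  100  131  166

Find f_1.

Δ: 23  27  31  35
Δ²: 4  4  4
The second differences are constant at 4.
Work back: 23 − 4 = 19;  50 − 19 = 31

31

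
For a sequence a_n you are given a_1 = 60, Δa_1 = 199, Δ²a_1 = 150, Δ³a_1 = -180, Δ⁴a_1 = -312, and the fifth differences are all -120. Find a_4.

927

Build the table forward from the leading diagonal:
Δ⁵: -120, -120, -120, -120
Δ⁴: -312, -432, -552, -672
Δ³: -180, -492, -924, -1476
Δ²: 150, -30, -522, -1446
Δ: 199, 349, 319, -203
a: 60, 259, 608, 927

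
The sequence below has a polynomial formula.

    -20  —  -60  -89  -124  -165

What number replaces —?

Using the last 4 terms:
Δ: -29  -35  -41
Δ²: -6  -6
Constant second difference = -6.
Extend backward: -29 + 6 = -23;  -60 + 23 = -37

-37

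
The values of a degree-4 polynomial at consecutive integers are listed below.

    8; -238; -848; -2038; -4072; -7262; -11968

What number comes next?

D1: -246  -610  -1190  -2034  -3190  -4706
D2: -364  -580  -844  -1156  -1516
D3: -216  -264  -312  -360
D4: -48  -48  -48
The fourth differences are constant (-48).
-360 − 48 = -408;  -1516 − 408 = -1924;  -4706 − 1924 = -6630;  -11968 − 6630 = -18598

-18598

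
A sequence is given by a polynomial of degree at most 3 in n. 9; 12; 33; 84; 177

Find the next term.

324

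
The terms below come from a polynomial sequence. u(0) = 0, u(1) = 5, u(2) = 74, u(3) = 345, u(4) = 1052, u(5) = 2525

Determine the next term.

5190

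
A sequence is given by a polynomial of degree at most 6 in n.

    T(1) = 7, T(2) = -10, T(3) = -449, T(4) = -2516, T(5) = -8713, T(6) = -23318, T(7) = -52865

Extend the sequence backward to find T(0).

-8

D1: -17, -439, -2067, -6197, -14605, -29547
D2: -422, -1628, -4130, -8408, -14942
D3: -1206, -2502, -4278, -6534
D4: -1296, -1776, -2256
D5: -480, -480
The fifth differences are constant at -480.
Work back: -1296 + 480 = -816;  -1206 + 816 = -390;  -422 + 390 = -32;  -17 + 32 = 15;  7 − 15 = -8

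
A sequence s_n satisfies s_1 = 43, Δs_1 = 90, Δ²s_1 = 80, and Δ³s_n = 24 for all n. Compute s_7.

2263

Build the table forward from the leading diagonal:
Third differences: 24  24  24  24  24  24  24
Second differences: 80  104  128  152  176  200  224
First differences: 90  170  274  402  554  730  930
s: 43  133  303  577  979  1533  2263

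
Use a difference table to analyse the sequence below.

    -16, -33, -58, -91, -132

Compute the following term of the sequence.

-181

D1: -17, -25, -33, -41
D2: -8, -8, -8
Second differences constant at -8.
-41 − 8 = -49;  -132 − 49 = -181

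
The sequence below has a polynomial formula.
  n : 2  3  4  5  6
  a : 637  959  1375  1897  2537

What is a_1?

First differences: 322, 416, 522, 640
Second differences: 94, 106, 118
Third differences: 12, 12
The third differences are constant at 12.
Work back: 94 − 12 = 82;  322 − 82 = 240;  637 − 240 = 397

397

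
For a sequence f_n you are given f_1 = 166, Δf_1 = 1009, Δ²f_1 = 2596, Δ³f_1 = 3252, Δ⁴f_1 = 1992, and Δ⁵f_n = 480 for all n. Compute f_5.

34778

Build the table forward from the leading diagonal:
Fifth differences: 480, 480, 480, 480, 480
Fourth differences: 1992, 2472, 2952, 3432, 3912
Third differences: 3252, 5244, 7716, 10668, 14100
Second differences: 2596, 5848, 11092, 18808, 29476
First differences: 1009, 3605, 9453, 20545, 39353
f: 166, 1175, 4780, 14233, 34778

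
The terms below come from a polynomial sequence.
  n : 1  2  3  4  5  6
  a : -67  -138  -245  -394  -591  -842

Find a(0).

-26

First differences: -71  -107  -149  -197  -251
Second differences: -36  -42  -48  -54
Third differences: -6  -6  -6
The third differences are constant at -6.
Work back: -36 + 6 = -30;  -71 + 30 = -41;  -67 + 41 = -26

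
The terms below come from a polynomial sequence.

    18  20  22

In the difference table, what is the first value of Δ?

D1: 2, 2

2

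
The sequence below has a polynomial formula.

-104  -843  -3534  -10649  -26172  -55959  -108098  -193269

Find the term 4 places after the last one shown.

First differences: -739, -2691, -7115, -15523, -29787, -52139, -85171
Second differences: -1952, -4424, -8408, -14264, -22352, -33032
Third differences: -2472, -3984, -5856, -8088, -10680
Fourth differences: -1512, -1872, -2232, -2592
Fifth differences: -360, -360, -360
The fifth differences are constant (-360).
-2592 − 360 = -2952;  -10680 − 2952 = -13632;  -33032 − 13632 = -46664;  -85171 − 46664 = -131835;  -193269 − 131835 = -325104
-2952 − 360 = -3312;  -13632 − 3312 = -16944;  -46664 − 16944 = -63608;  -131835 − 63608 = -195443;  -325104 − 195443 = -520547
-3312 − 360 = -3672;  -16944 − 3672 = -20616;  -63608 − 20616 = -84224;  -195443 − 84224 = -279667;  -520547 − 279667 = -800214
-3672 − 360 = -4032;  -20616 − 4032 = -24648;  -84224 − 24648 = -108872;  -279667 − 108872 = -388539;  -800214 − 388539 = -1188753

-1188753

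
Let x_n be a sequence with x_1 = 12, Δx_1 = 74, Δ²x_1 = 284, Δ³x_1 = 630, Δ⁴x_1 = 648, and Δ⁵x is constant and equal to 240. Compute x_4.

Build the table forward from the leading diagonal:
Δ⁵: 240, 240, 240, 240
Δ⁴: 648, 888, 1128, 1368
Δ³: 630, 1278, 2166, 3294
Δ²: 284, 914, 2192, 4358
Δ: 74, 358, 1272, 3464
x: 12, 86, 444, 1716

1716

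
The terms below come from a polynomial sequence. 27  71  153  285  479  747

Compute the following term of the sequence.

1101

D1: 44, 82, 132, 194, 268
D2: 38, 50, 62, 74
D3: 12, 12, 12
The third differences are constant (12).
74 + 12 = 86;  268 + 86 = 354;  747 + 354 = 1101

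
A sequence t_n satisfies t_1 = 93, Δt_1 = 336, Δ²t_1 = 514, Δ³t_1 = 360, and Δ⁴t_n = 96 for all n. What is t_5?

Build the table forward from the leading diagonal:
Δ⁴: 96, 96, 96, 96, 96
Δ³: 360, 456, 552, 648, 744
Δ²: 514, 874, 1330, 1882, 2530
Δ: 336, 850, 1724, 3054, 4936
t: 93, 429, 1279, 3003, 6057

6057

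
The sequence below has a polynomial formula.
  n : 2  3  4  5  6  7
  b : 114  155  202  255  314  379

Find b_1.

41  47  53  59  65
6  6  6  6
The second differences are constant at 6.
Work back: 41 − 6 = 35;  114 − 35 = 79

79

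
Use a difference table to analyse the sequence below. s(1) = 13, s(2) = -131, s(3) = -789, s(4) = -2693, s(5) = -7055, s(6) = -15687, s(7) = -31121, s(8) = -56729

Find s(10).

-156875

D1: -144  -658  -1904  -4362  -8632  -15434  -25608
D2: -514  -1246  -2458  -4270  -6802  -10174
D3: -732  -1212  -1812  -2532  -3372
D4: -480  -600  -720  -840
D5: -120  -120  -120
Fifth differences constant at -120.
-840 − 120 = -960;  -3372 − 960 = -4332;  -10174 − 4332 = -14506;  -25608 − 14506 = -40114;  -56729 − 40114 = -96843
-960 − 120 = -1080;  -4332 − 1080 = -5412;  -14506 − 5412 = -19918;  -40114 − 19918 = -60032;  -96843 − 60032 = -156875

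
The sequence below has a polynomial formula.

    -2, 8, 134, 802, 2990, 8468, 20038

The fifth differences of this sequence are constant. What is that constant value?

240

Δ: 10, 126, 668, 2188, 5478, 11570
Δ²: 116, 542, 1520, 3290, 6092
Δ³: 426, 978, 1770, 2802
Δ⁴: 552, 792, 1032
Δ⁵: 240, 240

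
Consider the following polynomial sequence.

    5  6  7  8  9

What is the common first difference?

First differences: 1, 1, 1, 1

1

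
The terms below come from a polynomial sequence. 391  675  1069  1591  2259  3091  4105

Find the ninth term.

6751

First differences: 284 , 394 , 522 , 668 , 832 , 1014
Second differences: 110 , 128 , 146 , 164 , 182
Third differences: 18 , 18 , 18 , 18
Third differences constant at 18.
182 + 18 = 200;  1014 + 200 = 1214;  4105 + 1214 = 5319
200 + 18 = 218;  1214 + 218 = 1432;  5319 + 1432 = 6751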